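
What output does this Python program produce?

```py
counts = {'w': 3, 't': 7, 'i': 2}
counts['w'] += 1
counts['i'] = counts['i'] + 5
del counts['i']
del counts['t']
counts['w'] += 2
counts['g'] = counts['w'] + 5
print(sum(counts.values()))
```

counts['w'] = 3+1 = 4 → {'w': 4, 't': 7, 'i': 2}
counts['i'] = counts['i']+5 = 7 → {'w': 4, 't': 7, 'i': 7}
del 'i' → {'w': 4, 't': 7}
del 't' → {'w': 4}
counts['w'] = 4+2 = 6 → {'w': 6}
counts['g'] = counts['w']+5 = 11 → {'w': 6, 'g': 11}
sum of values = 17

17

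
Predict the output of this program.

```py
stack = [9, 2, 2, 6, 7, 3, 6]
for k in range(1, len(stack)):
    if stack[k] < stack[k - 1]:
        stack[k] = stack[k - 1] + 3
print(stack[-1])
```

k=1: 2<9, stack[1] = 9+3 = 12 → [9, 12, 2, 6, 7, 3, 6]
k=2: 2<12, stack[2] = 12+3 = 15 → [9, 12, 15, 6, 7, 3, 6]
k=3: 6<15, stack[3] = 15+3 = 18 → [9, 12, 15, 18, 7, 3, 6]
k=4: 7<18, stack[4] = 18+3 = 21 → [9, 12, 15, 18, 21, 3, 6]
k=5: 3<21, stack[5] = 21+3 = 24 → [9, 12, 15, 18, 21, 24, 6]
k=6: 6<24, stack[6] = 24+3 = 27 → [9, 12, 15, 18, 21, 24, 27]

27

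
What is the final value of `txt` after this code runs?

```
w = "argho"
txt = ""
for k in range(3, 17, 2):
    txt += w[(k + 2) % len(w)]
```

k=3: add w[0]='a' → 'a'
k=5: add w[2]='g' → 'ag'
k=7: add w[4]='o' → 'ago'
k=9: add w[1]='r' → 'agor'
k=11: add w[3]='h' → 'agorh'
k=13: add w[0]='a' → 'agorha'
k=15: add w[2]='g' → 'agorhag'

'agorhag'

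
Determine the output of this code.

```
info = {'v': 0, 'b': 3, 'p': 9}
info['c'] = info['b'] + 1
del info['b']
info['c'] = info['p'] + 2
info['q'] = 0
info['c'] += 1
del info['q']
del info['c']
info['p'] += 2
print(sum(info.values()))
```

11

info['c'] = info['b']+1 = 4 → {'v': 0, 'b': 3, 'p': 9, 'c': 4}
del 'b' → {'v': 0, 'p': 9, 'c': 4}
info['c'] = info['p']+2 = 11 → {'v': 0, 'p': 9, 'c': 11}
info['q'] = 0 → {'v': 0, 'p': 9, 'c': 11, 'q': 0}
info['c'] = 11+1 = 12 → {'v': 0, 'p': 9, 'c': 12, 'q': 0}
del 'q' → {'v': 0, 'p': 9, 'c': 12}
del 'c' → {'v': 0, 'p': 9}
info['p'] = 9+2 = 11 → {'v': 0, 'p': 11}
sum of values = 11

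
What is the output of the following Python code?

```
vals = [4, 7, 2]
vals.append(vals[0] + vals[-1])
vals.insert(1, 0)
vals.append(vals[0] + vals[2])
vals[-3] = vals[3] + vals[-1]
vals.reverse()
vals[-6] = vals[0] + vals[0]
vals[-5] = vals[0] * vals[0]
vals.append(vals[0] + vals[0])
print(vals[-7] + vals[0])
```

append vals[0]+vals[-1] = 4+2 = 6 → [4, 7, 2, 6]
insert 0 at 1 → [4, 0, 7, 2, 6]
append vals[0]+vals[2] = 4+7 = 11 → [4, 0, 7, 2, 6, 11]
vals[-3] = vals[3]+vals[-1] = 2+11 = 13 → [4, 0, 7, 13, 6, 11]
reverse → [11, 6, 13, 7, 0, 4]
vals[-6] = vals[0]+vals[0] = 11+11 = 22 → [22, 6, 13, 7, 0, 4]
vals[-5] = vals[0]*vals[0] = 22*22 = 484 → [22, 484, 13, 7, 0, 4]
append vals[0]+vals[0] = 22+22 = 44 → [22, 484, 13, 7, 0, 4, 44]
vals[-7]+vals[0] = 22+22 = 44

44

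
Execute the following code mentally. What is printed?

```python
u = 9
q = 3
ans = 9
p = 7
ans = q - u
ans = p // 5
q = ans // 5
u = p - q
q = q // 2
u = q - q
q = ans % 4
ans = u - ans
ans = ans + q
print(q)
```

ans = 3-9 = -6
ans = 7//5 = 1
q = 1//5 = 0
u = 7-0 = 7
q = 0//2 = 0
u = 0-0 = 0
q = 1%4 = 1
ans = 0-1 = -1
ans = (-1)+1 = 0

1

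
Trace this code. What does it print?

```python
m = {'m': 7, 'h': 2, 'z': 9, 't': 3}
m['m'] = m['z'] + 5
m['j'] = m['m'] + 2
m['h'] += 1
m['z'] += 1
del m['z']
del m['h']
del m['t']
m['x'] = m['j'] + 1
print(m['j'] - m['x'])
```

-1

m['m'] = m['z']+5 = 14 → {'m': 14, 'h': 2, 'z': 9, 't': 3}
m['j'] = m['m']+2 = 16 → {'m': 14, 'h': 2, 'z': 9, 't': 3, 'j': 16}
m['h'] = 2+1 = 3 → {'m': 14, 'h': 3, 'z': 9, 't': 3, 'j': 16}
m['z'] = 9+1 = 10 → {'m': 14, 'h': 3, 'z': 10, 't': 3, 'j': 16}
del 'z' → {'m': 14, 'h': 3, 't': 3, 'j': 16}
del 'h' → {'m': 14, 't': 3, 'j': 16}
del 't' → {'m': 14, 'j': 16}
m['x'] = m['j']+1 = 17 → {'m': 14, 'j': 16, 'x': 17}
m['j']-m['x'] = 16-17 = -1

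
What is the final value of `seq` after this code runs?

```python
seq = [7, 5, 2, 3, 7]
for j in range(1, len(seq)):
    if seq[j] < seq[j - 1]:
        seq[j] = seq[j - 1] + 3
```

[7, 10, 13, 16, 19]

j=1: 5<7, seq[1] = 7+3 = 10 → [7, 10, 2, 3, 7]
j=2: 2<10, seq[2] = 10+3 = 13 → [7, 10, 13, 3, 7]
j=3: 3<13, seq[3] = 13+3 = 16 → [7, 10, 13, 16, 7]
j=4: 7<16, seq[4] = 16+3 = 19 → [7, 10, 13, 16, 19]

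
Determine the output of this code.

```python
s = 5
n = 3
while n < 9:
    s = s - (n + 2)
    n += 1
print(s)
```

-40

n=3: s = 5-5 = 0
n=4: s = 0-6 = -6
n=5: s = (-6)-7 = -13
n=6: s = (-13)-8 = -21
n=7: s = (-21)-9 = -30
n=8: s = (-30)-10 = -40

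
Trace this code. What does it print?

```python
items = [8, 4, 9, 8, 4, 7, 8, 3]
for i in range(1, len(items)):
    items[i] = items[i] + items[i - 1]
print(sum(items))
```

242

i=1: items[1] = 4+8 = 12 → [8, 12, 9, 8, 4, 7, 8, 3]
i=2: items[2] = 9+12 = 21 → [8, 12, 21, 8, 4, 7, 8, 3]
i=3: items[3] = 8+21 = 29 → [8, 12, 21, 29, 4, 7, 8, 3]
i=4: items[4] = 4+29 = 33 → [8, 12, 21, 29, 33, 7, 8, 3]
i=5: items[5] = 7+33 = 40 → [8, 12, 21, 29, 33, 40, 8, 3]
i=6: items[6] = 8+40 = 48 → [8, 12, 21, 29, 33, 40, 48, 3]
i=7: items[7] = 3+48 = 51 → [8, 12, 21, 29, 33, 40, 48, 51]
sum = 242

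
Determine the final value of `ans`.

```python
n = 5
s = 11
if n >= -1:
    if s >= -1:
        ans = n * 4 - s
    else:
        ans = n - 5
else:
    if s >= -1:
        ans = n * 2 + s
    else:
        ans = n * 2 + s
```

n=5, s=11
n >= -1 is True; s >= -1 is True
→ ans = n * 4 - s = 9

9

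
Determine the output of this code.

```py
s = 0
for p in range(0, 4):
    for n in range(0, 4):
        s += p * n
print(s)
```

36

p=0,n=0: s = 0+0 = 0
p=0,n=1: s = 0+0 = 0
p=0,n=2: s = 0+0 = 0
p=0,n=3: s = 0+0 = 0
p=1,n=0: s = 0+0 = 0
p=1,n=1: s = 0+1 = 1
p=1,n=2: s = 1+2 = 3
p=1,n=3: s = 3+3 = 6
p=2,n=0: s = 6+0 = 6
p=2,n=1: s = 6+2 = 8
p=2,n=2: s = 8+4 = 12
p=2,n=3: s = 12+6 = 18
p=3,n=0: s = 18+0 = 18
p=3,n=1: s = 18+3 = 21
p=3,n=2: s = 21+6 = 27
p=3,n=3: s = 27+9 = 36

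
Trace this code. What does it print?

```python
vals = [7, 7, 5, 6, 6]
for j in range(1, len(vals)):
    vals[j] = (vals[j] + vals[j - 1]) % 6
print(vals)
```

j=1: vals[1] = (7+7)%6 = 2 → [7, 2, 5, 6, 6]
j=2: vals[2] = (5+2)%6 = 1 → [7, 2, 1, 6, 6]
j=3: vals[3] = (6+1)%6 = 1 → [7, 2, 1, 1, 6]
j=4: vals[4] = (6+1)%6 = 1 → [7, 2, 1, 1, 1]

[7, 2, 1, 1, 1]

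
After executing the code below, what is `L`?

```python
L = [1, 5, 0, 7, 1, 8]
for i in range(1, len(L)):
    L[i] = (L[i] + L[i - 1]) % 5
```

[1, 1, 1, 3, 4, 2]

i=1: L[1] = (5+1)%5 = 1 → [1, 1, 0, 7, 1, 8]
i=2: L[2] = (0+1)%5 = 1 → [1, 1, 1, 7, 1, 8]
i=3: L[3] = (7+1)%5 = 3 → [1, 1, 1, 3, 1, 8]
i=4: L[4] = (1+3)%5 = 4 → [1, 1, 1, 3, 4, 8]
i=5: L[5] = (8+4)%5 = 2 → [1, 1, 1, 3, 4, 2]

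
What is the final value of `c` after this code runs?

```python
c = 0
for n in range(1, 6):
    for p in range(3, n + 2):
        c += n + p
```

80

n=2,p=3: c = 0+5 = 5
n=3,p=3: c = 5+6 = 11
n=3,p=4: c = 11+7 = 18
n=4,p=3: c = 18+7 = 25
n=4,p=4: c = 25+8 = 33
n=4,p=5: c = 33+9 = 42
n=5,p=3: c = 42+8 = 50
n=5,p=4: c = 50+9 = 59
n=5,p=5: c = 59+10 = 69
n=5,p=6: c = 69+11 = 80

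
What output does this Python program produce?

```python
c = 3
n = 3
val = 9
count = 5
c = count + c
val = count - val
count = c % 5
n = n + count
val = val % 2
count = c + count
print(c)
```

8

c = 5+3 = 8
val = 5-9 = -4
count = 8%5 = 3
n = 3+3 = 6
val = (-4)%2 = 0
count = 8+3 = 11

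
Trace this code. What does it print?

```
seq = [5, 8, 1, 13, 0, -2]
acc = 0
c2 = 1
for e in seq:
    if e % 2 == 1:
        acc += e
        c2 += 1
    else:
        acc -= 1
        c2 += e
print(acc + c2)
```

e=5: odd, acc = 0+5 = 5; c2=2
e=8: not odd, acc = 5-1 = 4; c2=10
e=1: odd, acc = 4+1 = 5; c2=11
e=13: odd, acc = 5+13 = 18; c2=12
e=0: not odd, acc = 18-1 = 17; c2=12
e=-2: not odd, acc = 17-1 = 16; c2=10
acc+c2 = 16+10 = 26

26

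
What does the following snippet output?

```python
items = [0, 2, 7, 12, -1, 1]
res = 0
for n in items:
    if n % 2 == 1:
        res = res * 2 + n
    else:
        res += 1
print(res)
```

n=0: not odd, res = 0+1 = 1
n=2: not odd, res = 1+1 = 2
n=7: odd, res = 2*2+7 = 11
n=12: not odd, res = 11+1 = 12
n=-1: odd, res = 12*2+(-1) = 23
n=1: odd, res = 23*2+1 = 47

47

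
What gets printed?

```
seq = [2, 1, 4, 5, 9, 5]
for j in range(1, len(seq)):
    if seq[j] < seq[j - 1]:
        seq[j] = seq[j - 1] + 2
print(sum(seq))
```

35

j=1: 1<2, seq[1] = 2+2 = 4 → [2, 4, 4, 5, 9, 5]
j=2: 4>=4, unchanged → [2, 4, 4, 5, 9, 5]
j=3: 5>=4, unchanged → [2, 4, 4, 5, 9, 5]
j=4: 9>=5, unchanged → [2, 4, 4, 5, 9, 5]
j=5: 5<9, seq[5] = 9+2 = 11 → [2, 4, 4, 5, 9, 11]
sum = 35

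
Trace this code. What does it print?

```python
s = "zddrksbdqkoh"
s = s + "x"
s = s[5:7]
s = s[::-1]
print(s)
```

+ 'x' → 'zddrksbdqkohx'
slice [5:7] → 'sb'
reverse → 'bs'

bs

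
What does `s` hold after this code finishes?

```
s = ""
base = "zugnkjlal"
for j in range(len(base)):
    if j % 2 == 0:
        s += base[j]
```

'zgkll'

j=0: add 'z' → 'z'
j=1: skip
j=2: add 'g' → 'zg'
j=3: skip
j=4: add 'k' → 'zgk'
j=5: skip
j=6: add 'l' → 'zgkl'
j=7: skip
j=8: add 'l' → 'zgkll'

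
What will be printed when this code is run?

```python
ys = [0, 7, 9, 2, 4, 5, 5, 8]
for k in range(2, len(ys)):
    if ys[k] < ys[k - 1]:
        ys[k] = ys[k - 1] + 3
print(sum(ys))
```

k=2: 9>=7, unchanged → [0, 7, 9, 2, 4, 5, 5, 8]
k=3: 2<9, ys[3] = 9+3 = 12 → [0, 7, 9, 12, 4, 5, 5, 8]
k=4: 4<12, ys[4] = 12+3 = 15 → [0, 7, 9, 12, 15, 5, 5, 8]
k=5: 5<15, ys[5] = 15+3 = 18 → [0, 7, 9, 12, 15, 18, 5, 8]
k=6: 5<18, ys[6] = 18+3 = 21 → [0, 7, 9, 12, 15, 18, 21, 8]
k=7: 8<21, ys[7] = 21+3 = 24 → [0, 7, 9, 12, 15, 18, 21, 24]
sum = 106

106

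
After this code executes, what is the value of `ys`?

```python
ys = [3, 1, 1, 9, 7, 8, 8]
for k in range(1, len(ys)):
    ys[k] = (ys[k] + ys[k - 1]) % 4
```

k=1: ys[1] = (1+3)%4 = 0 → [3, 0, 1, 9, 7, 8, 8]
k=2: ys[2] = (1+0)%4 = 1 → [3, 0, 1, 9, 7, 8, 8]
k=3: ys[3] = (9+1)%4 = 2 → [3, 0, 1, 2, 7, 8, 8]
k=4: ys[4] = (7+2)%4 = 1 → [3, 0, 1, 2, 1, 8, 8]
k=5: ys[5] = (8+1)%4 = 1 → [3, 0, 1, 2, 1, 1, 8]
k=6: ys[6] = (8+1)%4 = 1 → [3, 0, 1, 2, 1, 1, 1]

[3, 0, 1, 2, 1, 1, 1]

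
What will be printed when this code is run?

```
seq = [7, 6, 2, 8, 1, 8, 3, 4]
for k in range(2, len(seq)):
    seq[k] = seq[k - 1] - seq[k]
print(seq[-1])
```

k=2: seq[2] = 6-2 = 4 → [7, 6, 4, 8, 1, 8, 3, 4]
k=3: seq[3] = 4-8 = -4 → [7, 6, 4, -4, 1, 8, 3, 4]
k=4: seq[4] = (-4)-1 = -5 → [7, 6, 4, -4, -5, 8, 3, 4]
k=5: seq[5] = (-5)-8 = -13 → [7, 6, 4, -4, -5, -13, 3, 4]
k=6: seq[6] = (-13)-3 = -16 → [7, 6, 4, -4, -5, -13, -16, 4]
k=7: seq[7] = (-16)-4 = -20 → [7, 6, 4, -4, -5, -13, -16, -20]

-20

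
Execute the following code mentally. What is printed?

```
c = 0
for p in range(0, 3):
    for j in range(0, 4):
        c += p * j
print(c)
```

18

p=0,j=0: c = 0+0 = 0
p=0,j=1: c = 0+0 = 0
p=0,j=2: c = 0+0 = 0
p=0,j=3: c = 0+0 = 0
p=1,j=0: c = 0+0 = 0
p=1,j=1: c = 0+1 = 1
p=1,j=2: c = 1+2 = 3
p=1,j=3: c = 3+3 = 6
p=2,j=0: c = 6+0 = 6
p=2,j=1: c = 6+2 = 8
p=2,j=2: c = 8+4 = 12
p=2,j=3: c = 12+6 = 18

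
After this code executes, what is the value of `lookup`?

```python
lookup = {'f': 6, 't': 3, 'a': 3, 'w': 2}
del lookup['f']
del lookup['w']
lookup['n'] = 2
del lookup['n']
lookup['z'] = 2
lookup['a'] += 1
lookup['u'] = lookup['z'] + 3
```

del 'f' → {'t': 3, 'a': 3, 'w': 2}
del 'w' → {'t': 3, 'a': 3}
lookup['n'] = 2 → {'t': 3, 'a': 3, 'n': 2}
del 'n' → {'t': 3, 'a': 3}
lookup['z'] = 2 → {'t': 3, 'a': 3, 'z': 2}
lookup['a'] = 3+1 = 4 → {'t': 3, 'a': 4, 'z': 2}
lookup['u'] = lookup['z']+3 = 5 → {'t': 3, 'a': 4, 'z': 2, 'u': 5}

{'t': 3, 'a': 4, 'z': 2, 'u': 5}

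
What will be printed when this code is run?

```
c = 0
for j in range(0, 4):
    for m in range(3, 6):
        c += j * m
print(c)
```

72

j=0,m=3: c = 0+0 = 0
j=0,m=4: c = 0+0 = 0
j=0,m=5: c = 0+0 = 0
j=1,m=3: c = 0+3 = 3
j=1,m=4: c = 3+4 = 7
j=1,m=5: c = 7+5 = 12
j=2,m=3: c = 12+6 = 18
j=2,m=4: c = 18+8 = 26
j=2,m=5: c = 26+10 = 36
j=3,m=3: c = 36+9 = 45
j=3,m=4: c = 45+12 = 57
j=3,m=5: c = 57+15 = 72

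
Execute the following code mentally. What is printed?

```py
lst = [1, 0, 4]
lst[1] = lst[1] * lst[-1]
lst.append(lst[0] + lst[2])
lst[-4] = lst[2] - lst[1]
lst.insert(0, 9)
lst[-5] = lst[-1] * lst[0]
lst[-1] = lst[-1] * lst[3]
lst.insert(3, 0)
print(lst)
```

lst[1] = lst[1]*lst[-1] = 0*4 = 0 → [1, 0, 4]
append lst[0]+lst[2] = 1+4 = 5 → [1, 0, 4, 5]
lst[-4] = lst[2]-lst[1] = 4-0 = 4 → [4, 0, 4, 5]
insert 9 at 0 → [9, 4, 0, 4, 5]
lst[-5] = lst[-1]*lst[0] = 5*9 = 45 → [45, 4, 0, 4, 5]
lst[-1] = lst[-1]*lst[3] = 5*4 = 20 → [45, 4, 0, 4, 20]
insert 0 at 3 → [45, 4, 0, 0, 4, 20]

[45, 4, 0, 0, 4, 20]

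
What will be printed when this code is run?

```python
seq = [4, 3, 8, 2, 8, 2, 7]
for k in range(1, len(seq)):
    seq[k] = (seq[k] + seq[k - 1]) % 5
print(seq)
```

[4, 2, 0, 2, 0, 2, 4]

k=1: seq[1] = (3+4)%5 = 2 → [4, 2, 8, 2, 8, 2, 7]
k=2: seq[2] = (8+2)%5 = 0 → [4, 2, 0, 2, 8, 2, 7]
k=3: seq[3] = (2+0)%5 = 2 → [4, 2, 0, 2, 8, 2, 7]
k=4: seq[4] = (8+2)%5 = 0 → [4, 2, 0, 2, 0, 2, 7]
k=5: seq[5] = (2+0)%5 = 2 → [4, 2, 0, 2, 0, 2, 7]
k=6: seq[6] = (7+2)%5 = 4 → [4, 2, 0, 2, 0, 2, 4]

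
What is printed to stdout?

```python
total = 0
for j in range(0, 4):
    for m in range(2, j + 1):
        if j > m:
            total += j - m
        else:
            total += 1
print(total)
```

j=2,m=2: not 2>2, total = 0+1 = 1
j=3,m=2: 3>2, total = 1+1 = 2
j=3,m=3: not 3>3, total = 2+1 = 3

3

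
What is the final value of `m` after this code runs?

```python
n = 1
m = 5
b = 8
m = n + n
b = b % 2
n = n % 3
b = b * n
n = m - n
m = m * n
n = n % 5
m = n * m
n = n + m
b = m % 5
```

m = 1+1 = 2
b = 8%2 = 0
n = 1%3 = 1
b = 0*1 = 0
n = 2-1 = 1
m = 2*1 = 2
n = 1%5 = 1
m = 1*2 = 2
n = 1+2 = 3
b = 2%5 = 2

2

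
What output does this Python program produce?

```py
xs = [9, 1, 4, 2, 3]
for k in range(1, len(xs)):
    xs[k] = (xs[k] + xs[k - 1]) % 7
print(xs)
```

k=1: xs[1] = (1+9)%7 = 3 → [9, 3, 4, 2, 3]
k=2: xs[2] = (4+3)%7 = 0 → [9, 3, 0, 2, 3]
k=3: xs[3] = (2+0)%7 = 2 → [9, 3, 0, 2, 3]
k=4: xs[4] = (3+2)%7 = 5 → [9, 3, 0, 2, 5]

[9, 3, 0, 2, 5]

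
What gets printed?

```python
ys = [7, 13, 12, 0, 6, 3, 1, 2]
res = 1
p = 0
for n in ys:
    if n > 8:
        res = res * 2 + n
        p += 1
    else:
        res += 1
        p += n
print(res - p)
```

n=7: not >8, res = 1+1 = 2; p=7
n=13: >8, res = 2*2+13 = 17; p=8
n=12: >8, res = 17*2+12 = 46; p=9
n=0: not >8, res = 46+1 = 47; p=9
n=6: not >8, res = 47+1 = 48; p=15
n=3: not >8, res = 48+1 = 49; p=18
n=1: not >8, res = 49+1 = 50; p=19
n=2: not >8, res = 50+1 = 51; p=21
res-p = 51-21 = 30

30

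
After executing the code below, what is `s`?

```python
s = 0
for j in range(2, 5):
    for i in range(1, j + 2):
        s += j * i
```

102

j=2,i=1: s = 0+2 = 2
j=2,i=2: s = 2+4 = 6
j=2,i=3: s = 6+6 = 12
j=3,i=1: s = 12+3 = 15
j=3,i=2: s = 15+6 = 21
j=3,i=3: s = 21+9 = 30
j=3,i=4: s = 30+12 = 42
j=4,i=1: s = 42+4 = 46
j=4,i=2: s = 46+8 = 54
j=4,i=3: s = 54+12 = 66
j=4,i=4: s = 66+16 = 82
j=4,i=5: s = 82+20 = 102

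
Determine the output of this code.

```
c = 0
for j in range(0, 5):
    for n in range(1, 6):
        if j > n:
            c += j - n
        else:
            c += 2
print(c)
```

48

j=0,n=1: not 0>1, c = 0+2 = 2
j=0,n=2: not 0>2, c = 2+2 = 4
j=0,n=3: not 0>3, c = 4+2 = 6
j=0,n=4: not 0>4, c = 6+2 = 8
j=0,n=5: not 0>5, c = 8+2 = 10
j=1,n=1: not 1>1, c = 10+2 = 12
j=1,n=2: not 1>2, c = 12+2 = 14
j=1,n=3: not 1>3, c = 14+2 = 16
j=1,n=4: not 1>4, c = 16+2 = 18
j=1,n=5: not 1>5, c = 18+2 = 20
j=2,n=1: 2>1, c = 20+1 = 21
j=2,n=2: not 2>2, c = 21+2 = 23
j=2,n=3: not 2>3, c = 23+2 = 25
j=2,n=4: not 2>4, c = 25+2 = 27
j=2,n=5: not 2>5, c = 27+2 = 29
j=3,n=1: 3>1, c = 29+2 = 31
j=3,n=2: 3>2, c = 31+1 = 32
j=3,n=3: not 3>3, c = 32+2 = 34
j=3,n=4: not 3>4, c = 34+2 = 36
j=3,n=5: not 3>5, c = 36+2 = 38
j=4,n=1: 4>1, c = 38+3 = 41
j=4,n=2: 4>2, c = 41+2 = 43
j=4,n=3: 4>3, c = 43+1 = 44
j=4,n=4: not 4>4, c = 44+2 = 46
j=4,n=5: not 4>5, c = 46+2 = 48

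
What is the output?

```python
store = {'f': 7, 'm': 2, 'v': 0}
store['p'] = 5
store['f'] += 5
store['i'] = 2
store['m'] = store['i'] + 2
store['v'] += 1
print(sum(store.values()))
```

24

store['p'] = 5 → {'f': 7, 'm': 2, 'v': 0, 'p': 5}
store['f'] = 7+5 = 12 → {'f': 12, 'm': 2, 'v': 0, 'p': 5}
store['i'] = 2 → {'f': 12, 'm': 2, 'v': 0, 'p': 5, 'i': 2}
store['m'] = store['i']+2 = 4 → {'f': 12, 'm': 4, 'v': 0, 'p': 5, 'i': 2}
store['v'] = 0+1 = 1 → {'f': 12, 'm': 4, 'v': 1, 'p': 5, 'i': 2}
sum of values = 24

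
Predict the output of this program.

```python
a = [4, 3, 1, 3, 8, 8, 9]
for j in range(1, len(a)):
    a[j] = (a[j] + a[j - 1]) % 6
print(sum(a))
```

16

j=1: a[1] = (3+4)%6 = 1 → [4, 1, 1, 3, 8, 8, 9]
j=2: a[2] = (1+1)%6 = 2 → [4, 1, 2, 3, 8, 8, 9]
j=3: a[3] = (3+2)%6 = 5 → [4, 1, 2, 5, 8, 8, 9]
j=4: a[4] = (8+5)%6 = 1 → [4, 1, 2, 5, 1, 8, 9]
j=5: a[5] = (8+1)%6 = 3 → [4, 1, 2, 5, 1, 3, 9]
j=6: a[6] = (9+3)%6 = 0 → [4, 1, 2, 5, 1, 3, 0]
sum = 16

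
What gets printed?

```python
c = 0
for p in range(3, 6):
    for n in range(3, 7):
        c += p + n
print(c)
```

102

p=3,n=3: c = 0+6 = 6
p=3,n=4: c = 6+7 = 13
p=3,n=5: c = 13+8 = 21
p=3,n=6: c = 21+9 = 30
p=4,n=3: c = 30+7 = 37
p=4,n=4: c = 37+8 = 45
p=4,n=5: c = 45+9 = 54
p=4,n=6: c = 54+10 = 64
p=5,n=3: c = 64+8 = 72
p=5,n=4: c = 72+9 = 81
p=5,n=5: c = 81+10 = 91
p=5,n=6: c = 91+11 = 102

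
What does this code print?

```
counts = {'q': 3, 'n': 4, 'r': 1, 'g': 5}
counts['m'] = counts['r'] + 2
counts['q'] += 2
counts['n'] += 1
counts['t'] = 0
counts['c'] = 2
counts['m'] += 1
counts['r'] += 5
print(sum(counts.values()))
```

27

counts['m'] = counts['r']+2 = 3 → {'q': 3, 'n': 4, 'r': 1, 'g': 5, 'm': 3}
counts['q'] = 3+2 = 5 → {'q': 5, 'n': 4, 'r': 1, 'g': 5, 'm': 3}
counts['n'] = 4+1 = 5 → {'q': 5, 'n': 5, 'r': 1, 'g': 5, 'm': 3}
counts['t'] = 0 → {'q': 5, 'n': 5, 'r': 1, 'g': 5, 'm': 3, 't': 0}
counts['c'] = 2 → {'q': 5, 'n': 5, 'r': 1, 'g': 5, 'm': 3, 't': 0, 'c': 2}
counts['m'] = 3+1 = 4 → {'q': 5, 'n': 5, 'r': 1, 'g': 5, 'm': 4, 't': 0, 'c': 2}
counts['r'] = 1+5 = 6 → {'q': 5, 'n': 5, 'r': 6, 'g': 5, 'm': 4, 't': 0, 'c': 2}
sum of values = 27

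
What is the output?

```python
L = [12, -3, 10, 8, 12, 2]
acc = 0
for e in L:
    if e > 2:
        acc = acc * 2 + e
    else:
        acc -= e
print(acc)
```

e=12: >2, acc = 0*2+12 = 12
e=-3: not >2, acc = 12-(-3) = 15
e=10: >2, acc = 15*2+10 = 40
e=8: >2, acc = 40*2+8 = 88
e=12: >2, acc = 88*2+12 = 188
e=2: not >2, acc = 188-2 = 186

186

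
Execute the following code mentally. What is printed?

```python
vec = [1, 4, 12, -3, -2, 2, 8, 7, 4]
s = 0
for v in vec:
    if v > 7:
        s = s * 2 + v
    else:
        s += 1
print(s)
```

48

v=1: not >7, s = 0+1 = 1
v=4: not >7, s = 1+1 = 2
v=12: >7, s = 2*2+12 = 16
v=-3: not >7, s = 16+1 = 17
v=-2: not >7, s = 17+1 = 18
v=2: not >7, s = 18+1 = 19
v=8: >7, s = 19*2+8 = 46
v=7: not >7, s = 46+1 = 47
v=4: not >7, s = 47+1 = 48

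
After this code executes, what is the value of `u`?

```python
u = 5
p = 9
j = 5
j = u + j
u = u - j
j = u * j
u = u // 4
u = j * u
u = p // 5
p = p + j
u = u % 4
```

j = 5+5 = 10
u = 5-10 = -5
j = (-5)*10 = -50
u = (-5)//4 = -2
u = (-50)*(-2) = 100
u = 9//5 = 1
p = 9+(-50) = -41
u = 1%4 = 1

1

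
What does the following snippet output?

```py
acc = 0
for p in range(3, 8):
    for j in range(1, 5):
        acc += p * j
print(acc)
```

250

p=3,j=1: acc = 0+3 = 3
p=3,j=2: acc = 3+6 = 9
p=3,j=3: acc = 9+9 = 18
p=3,j=4: acc = 18+12 = 30
p=4,j=1: acc = 30+4 = 34
p=4,j=2: acc = 34+8 = 42
p=4,j=3: acc = 42+12 = 54
p=4,j=4: acc = 54+16 = 70
p=5,j=1: acc = 70+5 = 75
p=5,j=2: acc = 75+10 = 85
p=5,j=3: acc = 85+15 = 100
p=5,j=4: acc = 100+20 = 120
p=6,j=1: acc = 120+6 = 126
p=6,j=2: acc = 126+12 = 138
p=6,j=3: acc = 138+18 = 156
p=6,j=4: acc = 156+24 = 180
p=7,j=1: acc = 180+7 = 187
p=7,j=2: acc = 187+14 = 201
p=7,j=3: acc = 201+21 = 222
p=7,j=4: acc = 222+28 = 250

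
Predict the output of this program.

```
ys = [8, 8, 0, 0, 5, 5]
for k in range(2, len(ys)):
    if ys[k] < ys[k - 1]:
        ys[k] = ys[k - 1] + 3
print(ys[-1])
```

k=2: 0<8, ys[2] = 8+3 = 11 → [8, 8, 11, 0, 5, 5]
k=3: 0<11, ys[3] = 11+3 = 14 → [8, 8, 11, 14, 5, 5]
k=4: 5<14, ys[4] = 14+3 = 17 → [8, 8, 11, 14, 17, 5]
k=5: 5<17, ys[5] = 17+3 = 20 → [8, 8, 11, 14, 17, 20]

20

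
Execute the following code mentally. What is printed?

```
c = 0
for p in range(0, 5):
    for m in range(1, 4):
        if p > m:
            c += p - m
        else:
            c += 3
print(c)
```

p=0,m=1: not 0>1, c = 0+3 = 3
p=0,m=2: not 0>2, c = 3+3 = 6
p=0,m=3: not 0>3, c = 6+3 = 9
p=1,m=1: not 1>1, c = 9+3 = 12
p=1,m=2: not 1>2, c = 12+3 = 15
p=1,m=3: not 1>3, c = 15+3 = 18
p=2,m=1: 2>1, c = 18+1 = 19
p=2,m=2: not 2>2, c = 19+3 = 22
p=2,m=3: not 2>3, c = 22+3 = 25
p=3,m=1: 3>1, c = 25+2 = 27
p=3,m=2: 3>2, c = 27+1 = 28
p=3,m=3: not 3>3, c = 28+3 = 31
p=4,m=1: 4>1, c = 31+3 = 34
p=4,m=2: 4>2, c = 34+2 = 36
p=4,m=3: 4>3, c = 36+1 = 37

37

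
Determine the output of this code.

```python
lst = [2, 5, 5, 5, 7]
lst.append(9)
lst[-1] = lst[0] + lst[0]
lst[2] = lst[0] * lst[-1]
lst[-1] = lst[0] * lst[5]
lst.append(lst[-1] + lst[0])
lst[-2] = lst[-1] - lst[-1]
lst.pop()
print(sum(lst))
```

append 9 → [2, 5, 5, 5, 7, 9]
lst[-1] = lst[0]+lst[0] = 2+2 = 4 → [2, 5, 5, 5, 7, 4]
lst[2] = lst[0]*lst[-1] = 2*4 = 8 → [2, 5, 8, 5, 7, 4]
lst[-1] = lst[0]*lst[5] = 2*4 = 8 → [2, 5, 8, 5, 7, 8]
append lst[-1]+lst[0] = 8+2 = 10 → [2, 5, 8, 5, 7, 8, 10]
lst[-2] = lst[-1]-lst[-1] = 10-10 = 0 → [2, 5, 8, 5, 7, 0, 10]
pop() removes 10 → [2, 5, 8, 5, 7, 0]
sum = 27

27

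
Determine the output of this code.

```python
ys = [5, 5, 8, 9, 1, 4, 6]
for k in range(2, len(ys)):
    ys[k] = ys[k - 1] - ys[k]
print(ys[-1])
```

k=2: ys[2] = 5-8 = -3 → [5, 5, -3, 9, 1, 4, 6]
k=3: ys[3] = (-3)-9 = -12 → [5, 5, -3, -12, 1, 4, 6]
k=4: ys[4] = (-12)-1 = -13 → [5, 5, -3, -12, -13, 4, 6]
k=5: ys[5] = (-13)-4 = -17 → [5, 5, -3, -12, -13, -17, 6]
k=6: ys[6] = (-17)-6 = -23 → [5, 5, -3, -12, -13, -17, -23]

-23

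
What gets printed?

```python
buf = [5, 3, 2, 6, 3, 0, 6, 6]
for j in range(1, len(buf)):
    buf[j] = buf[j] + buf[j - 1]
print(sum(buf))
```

133

j=1: buf[1] = 3+5 = 8 → [5, 8, 2, 6, 3, 0, 6, 6]
j=2: buf[2] = 2+8 = 10 → [5, 8, 10, 6, 3, 0, 6, 6]
j=3: buf[3] = 6+10 = 16 → [5, 8, 10, 16, 3, 0, 6, 6]
j=4: buf[4] = 3+16 = 19 → [5, 8, 10, 16, 19, 0, 6, 6]
j=5: buf[5] = 0+19 = 19 → [5, 8, 10, 16, 19, 19, 6, 6]
j=6: buf[6] = 6+19 = 25 → [5, 8, 10, 16, 19, 19, 25, 6]
j=7: buf[7] = 6+25 = 31 → [5, 8, 10, 16, 19, 19, 25, 31]
sum = 133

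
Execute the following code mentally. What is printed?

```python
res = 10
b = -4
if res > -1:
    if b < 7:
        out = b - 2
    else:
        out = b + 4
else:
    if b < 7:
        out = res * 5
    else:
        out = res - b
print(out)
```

-6

res=10, b=-4
res > -1 is True; b < 7 is True
→ out = b - 2 = -6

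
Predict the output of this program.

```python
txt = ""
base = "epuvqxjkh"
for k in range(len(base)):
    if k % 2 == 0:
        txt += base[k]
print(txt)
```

k=0: add 'e' → 'e'
k=1: skip
k=2: add 'u' → 'eu'
k=3: skip
k=4: add 'q' → 'euq'
k=5: skip
k=6: add 'j' → 'euqj'
k=7: skip
k=8: add 'h' → 'euqjh'

euqjh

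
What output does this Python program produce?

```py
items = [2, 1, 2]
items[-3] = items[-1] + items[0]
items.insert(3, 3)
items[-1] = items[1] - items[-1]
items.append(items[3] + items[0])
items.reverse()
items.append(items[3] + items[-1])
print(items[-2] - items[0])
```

items[-3] = items[-1]+items[0] = 2+2 = 4 → [4, 1, 2]
insert 3 at 3 → [4, 1, 2, 3]
items[-1] = items[1]-items[-1] = 1-3 = -2 → [4, 1, 2, -2]
append items[3]+items[0] = (-2)+4 = 2 → [4, 1, 2, -2, 2]
reverse → [2, -2, 2, 1, 4]
append items[3]+items[-1] = 1+4 = 5 → [2, -2, 2, 1, 4, 5]
items[-2]-items[0] = 4-2 = 2

2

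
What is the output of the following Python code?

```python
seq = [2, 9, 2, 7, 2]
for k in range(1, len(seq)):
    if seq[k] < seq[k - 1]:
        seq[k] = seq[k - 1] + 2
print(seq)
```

k=1: 9>=2, unchanged → [2, 9, 2, 7, 2]
k=2: 2<9, seq[2] = 9+2 = 11 → [2, 9, 11, 7, 2]
k=3: 7<11, seq[3] = 11+2 = 13 → [2, 9, 11, 13, 2]
k=4: 2<13, seq[4] = 13+2 = 15 → [2, 9, 11, 13, 15]

[2, 9, 11, 13, 15]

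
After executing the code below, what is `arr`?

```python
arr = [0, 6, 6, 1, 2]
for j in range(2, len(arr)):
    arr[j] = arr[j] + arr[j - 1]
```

[0, 6, 12, 13, 15]

j=2: arr[2] = 6+6 = 12 → [0, 6, 12, 1, 2]
j=3: arr[3] = 1+12 = 13 → [0, 6, 12, 13, 2]
j=4: arr[4] = 2+13 = 15 → [0, 6, 12, 13, 15]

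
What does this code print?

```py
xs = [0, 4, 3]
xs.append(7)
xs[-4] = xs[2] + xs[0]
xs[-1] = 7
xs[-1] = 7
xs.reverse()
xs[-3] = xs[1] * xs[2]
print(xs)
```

[7, 12, 4, 3]

append 7 → [0, 4, 3, 7]
xs[-4] = xs[2]+xs[0] = 3+0 = 3 → [3, 4, 3, 7]
xs[-1] = 7 → [3, 4, 3, 7]
xs[-1] = 7 → [3, 4, 3, 7]
reverse → [7, 3, 4, 3]
xs[-3] = xs[1]*xs[2] = 3*4 = 12 → [7, 12, 4, 3]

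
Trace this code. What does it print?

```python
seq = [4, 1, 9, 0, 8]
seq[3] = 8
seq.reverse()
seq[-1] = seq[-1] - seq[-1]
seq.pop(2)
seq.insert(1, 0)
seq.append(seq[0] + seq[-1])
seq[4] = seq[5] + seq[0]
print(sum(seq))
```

seq[3] = 8 → [4, 1, 9, 8, 8]
reverse → [8, 8, 9, 1, 4]
seq[-1] = seq[-1]-seq[-1] = 4-4 = 0 → [8, 8, 9, 1, 0]
pop(2) removes 9 → [8, 8, 1, 0]
insert 0 at 1 → [8, 0, 8, 1, 0]
append seq[0]+seq[-1] = 8+0 = 8 → [8, 0, 8, 1, 0, 8]
seq[4] = seq[5]+seq[0] = 8+8 = 16 → [8, 0, 8, 1, 16, 8]
sum = 41

41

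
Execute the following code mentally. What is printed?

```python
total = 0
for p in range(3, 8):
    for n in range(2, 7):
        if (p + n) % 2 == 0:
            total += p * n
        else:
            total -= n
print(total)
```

p=3,n=2: odd sum, total = 0-2 = -2
p=3,n=3: even sum, total = (-2)+9 = 7
p=3,n=4: odd sum, total = 7-4 = 3
p=3,n=5: even sum, total = 3+15 = 18
p=3,n=6: odd sum, total = 18-6 = 12
p=4,n=2: even sum, total = 12+8 = 20
p=4,n=3: odd sum, total = 20-3 = 17
p=4,n=4: even sum, total = 17+16 = 33
p=4,n=5: odd sum, total = 33-5 = 28
p=4,n=6: even sum, total = 28+24 = 52
p=5,n=2: odd sum, total = 52-2 = 50
p=5,n=3: even sum, total = 50+15 = 65
p=5,n=4: odd sum, total = 65-4 = 61
p=5,n=5: even sum, total = 61+25 = 86
p=5,n=6: odd sum, total = 86-6 = 80
p=6,n=2: even sum, total = 80+12 = 92
p=6,n=3: odd sum, total = 92-3 = 89
p=6,n=4: even sum, total = 89+24 = 113
p=6,n=5: odd sum, total = 113-5 = 108
p=6,n=6: even sum, total = 108+36 = 144
p=7,n=2: odd sum, total = 144-2 = 142
p=7,n=3: even sum, total = 142+21 = 163
p=7,n=4: odd sum, total = 163-4 = 159
p=7,n=5: even sum, total = 159+35 = 194
p=7,n=6: odd sum, total = 194-6 = 188

188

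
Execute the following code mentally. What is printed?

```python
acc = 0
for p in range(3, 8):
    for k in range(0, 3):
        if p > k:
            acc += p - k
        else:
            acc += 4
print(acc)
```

p=3,k=0: 3>0, acc = 0+3 = 3
p=3,k=1: 3>1, acc = 3+2 = 5
p=3,k=2: 3>2, acc = 5+1 = 6
p=4,k=0: 4>0, acc = 6+4 = 10
p=4,k=1: 4>1, acc = 10+3 = 13
p=4,k=2: 4>2, acc = 13+2 = 15
p=5,k=0: 5>0, acc = 15+5 = 20
p=5,k=1: 5>1, acc = 20+4 = 24
p=5,k=2: 5>2, acc = 24+3 = 27
p=6,k=0: 6>0, acc = 27+6 = 33
p=6,k=1: 6>1, acc = 33+5 = 38
p=6,k=2: 6>2, acc = 38+4 = 42
p=7,k=0: 7>0, acc = 42+7 = 49
p=7,k=1: 7>1, acc = 49+6 = 55
p=7,k=2: 7>2, acc = 55+5 = 60

60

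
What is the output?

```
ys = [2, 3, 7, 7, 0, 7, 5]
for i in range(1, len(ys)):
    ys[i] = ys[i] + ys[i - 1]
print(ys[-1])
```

i=1: ys[1] = 3+2 = 5 → [2, 5, 7, 7, 0, 7, 5]
i=2: ys[2] = 7+5 = 12 → [2, 5, 12, 7, 0, 7, 5]
i=3: ys[3] = 7+12 = 19 → [2, 5, 12, 19, 0, 7, 5]
i=4: ys[4] = 0+19 = 19 → [2, 5, 12, 19, 19, 7, 5]
i=5: ys[5] = 7+19 = 26 → [2, 5, 12, 19, 19, 26, 5]
i=6: ys[6] = 5+26 = 31 → [2, 5, 12, 19, 19, 26, 31]

31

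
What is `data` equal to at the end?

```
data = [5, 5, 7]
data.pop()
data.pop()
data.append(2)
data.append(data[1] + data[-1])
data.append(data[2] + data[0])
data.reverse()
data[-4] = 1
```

pop() removes 7 → [5, 5]
pop() removes 5 → [5]
append 2 → [5, 2]
append data[1]+data[-1] = 2+2 = 4 → [5, 2, 4]
append data[2]+data[0] = 4+5 = 9 → [5, 2, 4, 9]
reverse → [9, 4, 2, 5]
data[-4] = 1 → [1, 4, 2, 5]

[1, 4, 2, 5]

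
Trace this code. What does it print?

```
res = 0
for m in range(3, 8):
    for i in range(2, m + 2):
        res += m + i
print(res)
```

240

m=3,i=2: res = 0+5 = 5
m=3,i=3: res = 5+6 = 11
m=3,i=4: res = 11+7 = 18
m=4,i=2: res = 18+6 = 24
m=4,i=3: res = 24+7 = 31
m=4,i=4: res = 31+8 = 39
m=4,i=5: res = 39+9 = 48
m=5,i=2: res = 48+7 = 55
m=5,i=3: res = 55+8 = 63
m=5,i=4: res = 63+9 = 72
m=5,i=5: res = 72+10 = 82
m=5,i=6: res = 82+11 = 93
m=6,i=2: res = 93+8 = 101
m=6,i=3: res = 101+9 = 110
m=6,i=4: res = 110+10 = 120
m=6,i=5: res = 120+11 = 131
m=6,i=6: res = 131+12 = 143
m=6,i=7: res = 143+13 = 156
m=7,i=2: res = 156+9 = 165
m=7,i=3: res = 165+10 = 175
m=7,i=4: res = 175+11 = 186
m=7,i=5: res = 186+12 = 198
m=7,i=6: res = 198+13 = 211
m=7,i=7: res = 211+14 = 225
m=7,i=8: res = 225+15 = 240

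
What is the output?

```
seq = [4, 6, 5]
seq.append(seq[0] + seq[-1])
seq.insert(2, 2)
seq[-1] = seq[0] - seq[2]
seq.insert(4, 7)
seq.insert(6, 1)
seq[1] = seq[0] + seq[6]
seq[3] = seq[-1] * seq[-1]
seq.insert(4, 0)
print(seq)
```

[4, 5, 2, 1, 0, 7, 2, 1]

append seq[0]+seq[-1] = 4+5 = 9 → [4, 6, 5, 9]
insert 2 at 2 → [4, 6, 2, 5, 9]
seq[-1] = seq[0]-seq[2] = 4-2 = 2 → [4, 6, 2, 5, 2]
insert 7 at 4 → [4, 6, 2, 5, 7, 2]
insert 1 at 6 → [4, 6, 2, 5, 7, 2, 1]
seq[1] = seq[0]+seq[6] = 4+1 = 5 → [4, 5, 2, 5, 7, 2, 1]
seq[3] = seq[-1]*seq[-1] = 1*1 = 1 → [4, 5, 2, 1, 7, 2, 1]
insert 0 at 4 → [4, 5, 2, 1, 0, 7, 2, 1]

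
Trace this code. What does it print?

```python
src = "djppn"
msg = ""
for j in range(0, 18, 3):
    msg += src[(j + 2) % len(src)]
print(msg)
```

pdpjnp

j=0: add src[2]='p' → 'p'
j=3: add src[0]='d' → 'pd'
j=6: add src[3]='p' → 'pdp'
j=9: add src[1]='j' → 'pdpj'
j=12: add src[4]='n' → 'pdpjn'
j=15: add src[2]='p' → 'pdpjnp'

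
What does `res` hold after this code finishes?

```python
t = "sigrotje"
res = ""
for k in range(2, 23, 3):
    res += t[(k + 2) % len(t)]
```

k=2: add t[4]='o' → 'o'
k=5: add t[7]='e' → 'oe'
k=8: add t[2]='g' → 'oeg'
k=11: add t[5]='t' → 'oegt'
k=14: add t[0]='s' → 'oegts'
k=17: add t[3]='r' → 'oegtsr'
k=20: add t[6]='j' → 'oegtsrj'

'oegtsrj'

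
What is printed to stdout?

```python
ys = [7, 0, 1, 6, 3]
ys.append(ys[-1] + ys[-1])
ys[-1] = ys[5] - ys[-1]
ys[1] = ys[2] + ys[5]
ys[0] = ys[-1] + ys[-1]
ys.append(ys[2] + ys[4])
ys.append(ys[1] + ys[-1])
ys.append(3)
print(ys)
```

append ys[-1]+ys[-1] = 3+3 = 6 → [7, 0, 1, 6, 3, 6]
ys[-1] = ys[5]-ys[-1] = 6-6 = 0 → [7, 0, 1, 6, 3, 0]
ys[1] = ys[2]+ys[5] = 1+0 = 1 → [7, 1, 1, 6, 3, 0]
ys[0] = ys[-1]+ys[-1] = 0+0 = 0 → [0, 1, 1, 6, 3, 0]
append ys[2]+ys[4] = 1+3 = 4 → [0, 1, 1, 6, 3, 0, 4]
append ys[1]+ys[-1] = 1+4 = 5 → [0, 1, 1, 6, 3, 0, 4, 5]
append 3 → [0, 1, 1, 6, 3, 0, 4, 5, 3]

[0, 1, 1, 6, 3, 0, 4, 5, 3]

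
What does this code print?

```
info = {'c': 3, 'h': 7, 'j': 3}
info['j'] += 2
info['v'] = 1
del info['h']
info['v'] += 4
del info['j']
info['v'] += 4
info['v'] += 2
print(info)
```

info['j'] = 3+2 = 5 → {'c': 3, 'h': 7, 'j': 5}
info['v'] = 1 → {'c': 3, 'h': 7, 'j': 5, 'v': 1}
del 'h' → {'c': 3, 'j': 5, 'v': 1}
info['v'] = 1+4 = 5 → {'c': 3, 'j': 5, 'v': 5}
del 'j' → {'c': 3, 'v': 5}
info['v'] = 5+4 = 9 → {'c': 3, 'v': 9}
info['v'] = 9+2 = 11 → {'c': 3, 'v': 11}

{'c': 3, 'v': 11}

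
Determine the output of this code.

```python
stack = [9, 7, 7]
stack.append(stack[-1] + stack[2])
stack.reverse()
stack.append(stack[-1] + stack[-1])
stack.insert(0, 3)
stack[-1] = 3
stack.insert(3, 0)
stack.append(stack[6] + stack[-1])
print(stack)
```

append stack[-1]+stack[2] = 7+7 = 14 → [9, 7, 7, 14]
reverse → [14, 7, 7, 9]
append stack[-1]+stack[-1] = 9+9 = 18 → [14, 7, 7, 9, 18]
insert 3 at 0 → [3, 14, 7, 7, 9, 18]
stack[-1] = 3 → [3, 14, 7, 7, 9, 3]
insert 0 at 3 → [3, 14, 7, 0, 7, 9, 3]
append stack[6]+stack[-1] = 3+3 = 6 → [3, 14, 7, 0, 7, 9, 3, 6]

[3, 14, 7, 0, 7, 9, 3, 6]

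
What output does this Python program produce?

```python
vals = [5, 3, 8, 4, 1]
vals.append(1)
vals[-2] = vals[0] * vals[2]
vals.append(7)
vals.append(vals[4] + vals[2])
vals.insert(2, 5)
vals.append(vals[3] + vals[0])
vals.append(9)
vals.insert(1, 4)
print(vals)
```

[5, 4, 3, 5, 8, 4, 40, 1, 7, 48, 13, 9]

append 1 → [5, 3, 8, 4, 1, 1]
vals[-2] = vals[0]*vals[2] = 5*8 = 40 → [5, 3, 8, 4, 40, 1]
append 7 → [5, 3, 8, 4, 40, 1, 7]
append vals[4]+vals[2] = 40+8 = 48 → [5, 3, 8, 4, 40, 1, 7, 48]
insert 5 at 2 → [5, 3, 5, 8, 4, 40, 1, 7, 48]
append vals[3]+vals[0] = 8+5 = 13 → [5, 3, 5, 8, 4, 40, 1, 7, 48, 13]
append 9 → [5, 3, 5, 8, 4, 40, 1, 7, 48, 13, 9]
insert 4 at 1 → [5, 4, 3, 5, 8, 4, 40, 1, 7, 48, 13, 9]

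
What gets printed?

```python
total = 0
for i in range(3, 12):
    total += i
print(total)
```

i=3: total = 0+3 = 3
i=4: total = 3+4 = 7
i=5: total = 7+5 = 12
i=6: total = 12+6 = 18
i=7: total = 18+7 = 25
i=8: total = 25+8 = 33
i=9: total = 33+9 = 42
i=10: total = 42+10 = 52
i=11: total = 52+11 = 63

63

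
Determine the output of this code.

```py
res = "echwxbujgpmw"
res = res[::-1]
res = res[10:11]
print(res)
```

c

reverse → 'wmpgjubxwhce'
slice [10:11] → 'c'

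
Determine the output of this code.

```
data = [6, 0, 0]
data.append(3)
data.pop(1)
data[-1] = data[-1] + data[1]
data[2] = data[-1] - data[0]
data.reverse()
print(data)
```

[-3, 0, 6]

append 3 → [6, 0, 0, 3]
pop(1) removes 0 → [6, 0, 3]
data[-1] = data[-1]+data[1] = 3+0 = 3 → [6, 0, 3]
data[2] = data[-1]-data[0] = 3-6 = -3 → [6, 0, -3]
reverse → [-3, 0, 6]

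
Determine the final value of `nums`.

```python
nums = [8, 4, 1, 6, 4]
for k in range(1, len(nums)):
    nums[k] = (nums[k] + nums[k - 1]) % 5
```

k=1: nums[1] = (4+8)%5 = 2 → [8, 2, 1, 6, 4]
k=2: nums[2] = (1+2)%5 = 3 → [8, 2, 3, 6, 4]
k=3: nums[3] = (6+3)%5 = 4 → [8, 2, 3, 4, 4]
k=4: nums[4] = (4+4)%5 = 3 → [8, 2, 3, 4, 3]

[8, 2, 3, 4, 3]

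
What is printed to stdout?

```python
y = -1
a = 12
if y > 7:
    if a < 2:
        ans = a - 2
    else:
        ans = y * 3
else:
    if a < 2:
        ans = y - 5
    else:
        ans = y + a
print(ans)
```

11

y=-1, a=12
y > 7 is False; a < 2 is False
→ ans = y + a = 11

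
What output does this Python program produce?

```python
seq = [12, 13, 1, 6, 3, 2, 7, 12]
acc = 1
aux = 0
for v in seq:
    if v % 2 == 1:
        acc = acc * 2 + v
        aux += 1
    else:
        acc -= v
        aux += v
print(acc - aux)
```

-131

v=12: not odd, acc = 1-12 = -11; aux=12
v=13: odd, acc = (-11)*2+13 = -9; aux=13
v=1: odd, acc = (-9)*2+1 = -17; aux=14
v=6: not odd, acc = (-17)-6 = -23; aux=20
v=3: odd, acc = (-23)*2+3 = -43; aux=21
v=2: not odd, acc = (-43)-2 = -45; aux=23
v=7: odd, acc = (-45)*2+7 = -83; aux=24
v=12: not odd, acc = (-83)-12 = -95; aux=36
acc-aux = (-95)-36 = -131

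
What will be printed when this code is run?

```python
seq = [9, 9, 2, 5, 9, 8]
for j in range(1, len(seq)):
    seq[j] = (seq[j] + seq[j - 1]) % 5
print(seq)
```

[9, 3, 0, 0, 4, 2]

j=1: seq[1] = (9+9)%5 = 3 → [9, 3, 2, 5, 9, 8]
j=2: seq[2] = (2+3)%5 = 0 → [9, 3, 0, 5, 9, 8]
j=3: seq[3] = (5+0)%5 = 0 → [9, 3, 0, 0, 9, 8]
j=4: seq[4] = (9+0)%5 = 4 → [9, 3, 0, 0, 4, 8]
j=5: seq[5] = (8+4)%5 = 2 → [9, 3, 0, 0, 4, 2]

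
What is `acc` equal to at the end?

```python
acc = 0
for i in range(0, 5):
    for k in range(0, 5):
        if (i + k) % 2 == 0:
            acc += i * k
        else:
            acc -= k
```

i=0,k=0: even sum, acc = 0+0 = 0
i=0,k=1: odd sum, acc = 0-1 = -1
i=0,k=2: even sum, acc = (-1)+0 = -1
i=0,k=3: odd sum, acc = (-1)-3 = -4
i=0,k=4: even sum, acc = (-4)+0 = -4
i=1,k=0: odd sum, acc = (-4)-0 = -4
i=1,k=1: even sum, acc = (-4)+1 = -3
i=1,k=2: odd sum, acc = (-3)-2 = -5
i=1,k=3: even sum, acc = (-5)+3 = -2
i=1,k=4: odd sum, acc = (-2)-4 = -6
i=2,k=0: even sum, acc = (-6)+0 = -6
i=2,k=1: odd sum, acc = (-6)-1 = -7
i=2,k=2: even sum, acc = (-7)+4 = -3
i=2,k=3: odd sum, acc = (-3)-3 = -6
i=2,k=4: even sum, acc = (-6)+8 = 2
i=3,k=0: odd sum, acc = 2-0 = 2
i=3,k=1: even sum, acc = 2+3 = 5
i=3,k=2: odd sum, acc = 5-2 = 3
i=3,k=3: even sum, acc = 3+9 = 12
i=3,k=4: odd sum, acc = 12-4 = 8
i=4,k=0: even sum, acc = 8+0 = 8
i=4,k=1: odd sum, acc = 8-1 = 7
i=4,k=2: even sum, acc = 7+8 = 15
i=4,k=3: odd sum, acc = 15-3 = 12
i=4,k=4: even sum, acc = 12+16 = 28

28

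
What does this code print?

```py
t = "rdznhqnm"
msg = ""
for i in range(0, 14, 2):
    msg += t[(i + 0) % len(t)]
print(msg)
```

i=0: add t[0]='r' → 'r'
i=2: add t[2]='z' → 'rz'
i=4: add t[4]='h' → 'rzh'
i=6: add t[6]='n' → 'rzhn'
i=8: add t[0]='r' → 'rzhnr'
i=10: add t[2]='z' → 'rzhnrz'
i=12: add t[4]='h' → 'rzhnrzh'

rzhnrzh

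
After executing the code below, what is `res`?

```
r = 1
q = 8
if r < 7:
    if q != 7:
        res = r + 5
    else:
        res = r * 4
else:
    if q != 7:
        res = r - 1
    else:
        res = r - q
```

6

r=1, q=8
r < 7 is True; q != 7 is True
→ res = r + 5 = 6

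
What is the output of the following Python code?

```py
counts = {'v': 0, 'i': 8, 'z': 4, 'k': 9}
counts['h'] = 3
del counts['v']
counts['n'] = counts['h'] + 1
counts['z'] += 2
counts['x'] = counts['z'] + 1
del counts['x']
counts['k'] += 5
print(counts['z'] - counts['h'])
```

counts['h'] = 3 → {'v': 0, 'i': 8, 'z': 4, 'k': 9, 'h': 3}
del 'v' → {'i': 8, 'z': 4, 'k': 9, 'h': 3}
counts['n'] = counts['h']+1 = 4 → {'i': 8, 'z': 4, 'k': 9, 'h': 3, 'n': 4}
counts['z'] = 4+2 = 6 → {'i': 8, 'z': 6, 'k': 9, 'h': 3, 'n': 4}
counts['x'] = counts['z']+1 = 7 → {'i': 8, 'z': 6, 'k': 9, 'h': 3, 'n': 4, 'x': 7}
del 'x' → {'i': 8, 'z': 6, 'k': 9, 'h': 3, 'n': 4}
counts['k'] = 9+5 = 14 → {'i': 8, 'z': 6, 'k': 14, 'h': 3, 'n': 4}
counts['z']-counts['h'] = 6-3 = 3

3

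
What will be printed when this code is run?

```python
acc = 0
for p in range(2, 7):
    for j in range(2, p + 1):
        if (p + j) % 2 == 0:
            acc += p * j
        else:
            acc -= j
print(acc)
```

p=2,j=2: even sum, acc = 0+4 = 4
p=3,j=2: odd sum, acc = 4-2 = 2
p=3,j=3: even sum, acc = 2+9 = 11
p=4,j=2: even sum, acc = 11+8 = 19
p=4,j=3: odd sum, acc = 19-3 = 16
p=4,j=4: even sum, acc = 16+16 = 32
p=5,j=2: odd sum, acc = 32-2 = 30
p=5,j=3: even sum, acc = 30+15 = 45
p=5,j=4: odd sum, acc = 45-4 = 41
p=5,j=5: even sum, acc = 41+25 = 66
p=6,j=2: even sum, acc = 66+12 = 78
p=6,j=3: odd sum, acc = 78-3 = 75
p=6,j=4: even sum, acc = 75+24 = 99
p=6,j=5: odd sum, acc = 99-5 = 94
p=6,j=6: even sum, acc = 94+36 = 130

130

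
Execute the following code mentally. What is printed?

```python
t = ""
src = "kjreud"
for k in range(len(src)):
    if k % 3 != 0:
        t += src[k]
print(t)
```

k=0: skip
k=1: add 'j' → 'j'
k=2: add 'r' → 'jr'
k=3: skip
k=4: add 'u' → 'jru'
k=5: add 'd' → 'jrud'

jrud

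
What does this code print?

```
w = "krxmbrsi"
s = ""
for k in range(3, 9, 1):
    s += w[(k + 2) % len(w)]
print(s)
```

k=3: add w[5]='r' → 'r'
k=4: add w[6]='s' → 'rs'
k=5: add w[7]='i' → 'rsi'
k=6: add w[0]='k' → 'rsik'
k=7: add w[1]='r' → 'rsikr'
k=8: add w[2]='x' → 'rsikrx'

rsikrx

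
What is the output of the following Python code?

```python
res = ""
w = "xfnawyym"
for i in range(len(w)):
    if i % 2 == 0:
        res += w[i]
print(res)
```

xnwy

i=0: add 'x' → 'x'
i=1: skip
i=2: add 'n' → 'xn'
i=3: skip
i=4: add 'w' → 'xnw'
i=5: skip
i=6: add 'y' → 'xnwy'
i=7: skip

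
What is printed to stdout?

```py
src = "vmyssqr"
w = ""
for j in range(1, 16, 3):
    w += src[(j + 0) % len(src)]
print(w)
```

j=1: add src[1]='m' → 'm'
j=4: add src[4]='s' → 'ms'
j=7: add src[0]='v' → 'msv'
j=10: add src[3]='s' → 'msvs'
j=13: add src[6]='r' → 'msvsr'

msvsr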